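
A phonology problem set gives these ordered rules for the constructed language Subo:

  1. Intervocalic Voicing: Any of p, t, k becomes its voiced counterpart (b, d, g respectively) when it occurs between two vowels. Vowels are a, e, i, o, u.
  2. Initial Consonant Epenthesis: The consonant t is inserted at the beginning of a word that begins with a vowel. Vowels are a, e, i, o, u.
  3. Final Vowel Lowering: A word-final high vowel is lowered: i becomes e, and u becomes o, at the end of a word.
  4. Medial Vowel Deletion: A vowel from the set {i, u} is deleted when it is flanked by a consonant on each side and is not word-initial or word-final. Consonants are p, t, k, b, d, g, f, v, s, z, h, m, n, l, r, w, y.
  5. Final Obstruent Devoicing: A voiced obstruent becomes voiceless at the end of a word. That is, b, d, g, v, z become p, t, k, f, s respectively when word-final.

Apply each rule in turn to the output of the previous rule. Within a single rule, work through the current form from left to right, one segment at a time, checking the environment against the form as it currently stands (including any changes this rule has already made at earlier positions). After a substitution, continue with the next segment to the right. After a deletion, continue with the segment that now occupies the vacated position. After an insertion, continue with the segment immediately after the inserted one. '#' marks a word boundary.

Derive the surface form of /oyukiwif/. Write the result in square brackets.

[toygwf]

1 Intervocalic Voicing: [oyukiwif] → [oyugiwif]
2 Initial Consonant Epenthesis: [oyugiwif] → [toyugiwif]
3 Final Vowel Lowering: no change — [toyugiwif]
4 Medial Vowel Deletion: [toyugiwif] → [toygwf]
5 Final Obstruent Devoicing: no change — [toygwf]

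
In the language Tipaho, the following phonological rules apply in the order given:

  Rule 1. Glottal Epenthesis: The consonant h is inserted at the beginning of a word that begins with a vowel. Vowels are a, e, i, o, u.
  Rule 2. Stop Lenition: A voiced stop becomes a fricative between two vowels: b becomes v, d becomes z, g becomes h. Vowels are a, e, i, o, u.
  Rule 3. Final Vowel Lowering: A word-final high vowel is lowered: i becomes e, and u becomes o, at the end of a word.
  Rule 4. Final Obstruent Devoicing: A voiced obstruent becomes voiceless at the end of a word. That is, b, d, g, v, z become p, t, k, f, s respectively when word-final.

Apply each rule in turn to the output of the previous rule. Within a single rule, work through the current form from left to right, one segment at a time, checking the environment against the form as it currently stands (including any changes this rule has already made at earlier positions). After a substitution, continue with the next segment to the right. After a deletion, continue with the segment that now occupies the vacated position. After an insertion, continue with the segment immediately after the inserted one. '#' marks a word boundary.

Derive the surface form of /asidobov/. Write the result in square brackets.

[hasizovof]

Rule 1 Glottal Epenthesis: [asidobov] → [hasidobov]
Rule 2 Stop Lenition: [hasidobov] → [hasizovov]
Rule 3 Final Vowel Lowering: no change — [hasizovov]
Rule 4 Final Obstruent Devoicing: [hasizovov] → [hasizovof]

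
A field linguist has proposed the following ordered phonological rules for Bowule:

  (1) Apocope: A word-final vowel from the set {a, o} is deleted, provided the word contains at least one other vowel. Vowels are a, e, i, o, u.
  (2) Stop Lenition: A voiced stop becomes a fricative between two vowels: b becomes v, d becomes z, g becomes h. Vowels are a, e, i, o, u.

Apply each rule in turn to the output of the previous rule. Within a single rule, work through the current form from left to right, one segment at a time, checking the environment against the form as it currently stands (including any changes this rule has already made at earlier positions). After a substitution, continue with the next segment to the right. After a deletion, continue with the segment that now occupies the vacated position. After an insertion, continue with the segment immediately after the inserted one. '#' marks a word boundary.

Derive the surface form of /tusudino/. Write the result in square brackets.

[tusuzin]

(1) Apocope: [tusudino] → [tusudin]
(2) Stop Lenition: [tusudin] → [tusuzin]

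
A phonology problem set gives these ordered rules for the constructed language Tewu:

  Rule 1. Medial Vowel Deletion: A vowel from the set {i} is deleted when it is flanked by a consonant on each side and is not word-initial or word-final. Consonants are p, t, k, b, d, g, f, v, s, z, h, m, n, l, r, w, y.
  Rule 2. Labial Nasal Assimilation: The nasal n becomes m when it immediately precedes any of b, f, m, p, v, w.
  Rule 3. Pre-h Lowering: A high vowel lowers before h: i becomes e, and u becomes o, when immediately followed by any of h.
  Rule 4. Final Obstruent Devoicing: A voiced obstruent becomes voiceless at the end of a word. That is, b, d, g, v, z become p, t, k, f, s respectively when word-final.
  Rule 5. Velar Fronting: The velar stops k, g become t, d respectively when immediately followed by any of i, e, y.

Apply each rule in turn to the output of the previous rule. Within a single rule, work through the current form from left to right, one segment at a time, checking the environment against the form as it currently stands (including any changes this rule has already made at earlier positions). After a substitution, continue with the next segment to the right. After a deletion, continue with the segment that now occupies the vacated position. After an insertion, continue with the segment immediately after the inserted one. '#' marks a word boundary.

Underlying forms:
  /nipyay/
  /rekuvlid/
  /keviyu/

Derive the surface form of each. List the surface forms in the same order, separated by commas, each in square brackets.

[mpyay], [rekuvlt], [tevyu]

/nipyay/:
  Rule 1 Medial Vowel Deletion: [nipyay] → [npyay]
  Rule 2 Labial Nasal Assimilation: [npyay] → [mpyay]
  Rule 3 Pre-h Lowering: no change — [mpyay]
  Rule 4 Final Obstruent Devoicing: no change — [mpyay]
  Rule 5 Velar Fronting: no change — [mpyay]
/rekuvlid/:
  Rule 1 Medial Vowel Deletion: [rekuvlid] → [rekuvld]
  Rule 2 Labial Nasal Assimilation: no change — [rekuvld]
  Rule 3 Pre-h Lowering: no change — [rekuvld]
  Rule 4 Final Obstruent Devoicing: [rekuvld] → [rekuvlt]
  Rule 5 Velar Fronting: no change — [rekuvlt]
/keviyu/:
  Rule 1 Medial Vowel Deletion: [keviyu] → [kevyu]
  Rule 2 Labial Nasal Assimilation: no change — [kevyu]
  Rule 3 Pre-h Lowering: no change — [kevyu]
  Rule 4 Final Obstruent Devoicing: no change — [kevyu]
  Rule 5 Velar Fronting: [kevyu] → [tevyu]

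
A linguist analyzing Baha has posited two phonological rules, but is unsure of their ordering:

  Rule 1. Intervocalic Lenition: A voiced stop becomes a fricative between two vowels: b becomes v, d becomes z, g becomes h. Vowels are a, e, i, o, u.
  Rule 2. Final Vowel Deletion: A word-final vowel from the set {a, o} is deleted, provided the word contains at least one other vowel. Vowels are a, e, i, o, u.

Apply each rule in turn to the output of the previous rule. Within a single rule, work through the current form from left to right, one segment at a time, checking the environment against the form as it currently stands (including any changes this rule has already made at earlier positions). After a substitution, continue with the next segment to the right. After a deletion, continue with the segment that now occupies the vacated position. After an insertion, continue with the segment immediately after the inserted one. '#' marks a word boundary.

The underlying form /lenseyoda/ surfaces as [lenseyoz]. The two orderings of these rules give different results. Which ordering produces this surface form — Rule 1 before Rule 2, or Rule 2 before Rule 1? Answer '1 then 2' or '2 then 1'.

Order 1 then 2:
  1 Intervocalic Lenition: [lenseyoda] → [lenseyoza]
  2 Final Vowel Deletion: [lenseyoza] → [lenseyoz]
  result: [lenseyoz]
Order 2 then 1:
  2 Final Vowel Deletion: [lenseyoda] → [lenseyod]
  1 Intervocalic Lenition: no change — [lenseyod]
  result: [lenseyod]

1 then 2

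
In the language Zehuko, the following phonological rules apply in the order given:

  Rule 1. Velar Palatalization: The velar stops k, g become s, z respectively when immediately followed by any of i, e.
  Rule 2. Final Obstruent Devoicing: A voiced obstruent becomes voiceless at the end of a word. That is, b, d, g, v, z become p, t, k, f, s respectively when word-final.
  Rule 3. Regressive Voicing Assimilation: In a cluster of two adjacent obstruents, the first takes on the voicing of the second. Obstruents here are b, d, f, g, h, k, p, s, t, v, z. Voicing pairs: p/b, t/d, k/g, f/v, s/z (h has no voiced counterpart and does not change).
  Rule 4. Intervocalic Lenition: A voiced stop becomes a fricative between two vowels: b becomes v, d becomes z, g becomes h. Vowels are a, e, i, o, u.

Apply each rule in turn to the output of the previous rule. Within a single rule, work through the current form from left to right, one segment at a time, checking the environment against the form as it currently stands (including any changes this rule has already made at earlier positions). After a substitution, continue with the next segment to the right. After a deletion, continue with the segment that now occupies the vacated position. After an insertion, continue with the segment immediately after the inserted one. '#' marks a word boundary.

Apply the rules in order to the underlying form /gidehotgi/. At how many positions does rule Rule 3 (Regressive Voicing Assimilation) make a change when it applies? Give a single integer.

1

Rule 1 Velar Palatalization: [gidehotgi] → [zidehotzi]
Rule 2 Final Obstruent Devoicing: no change — [zidehotzi]
Rule 3 Regressive Voicing Assimilation: [zidehotzi] → [zidehodzi]
Rule 4 Intervocalic Lenition: [zidehodzi] → [zizehodzi]
Rule Rule 3 changed 1 position(s).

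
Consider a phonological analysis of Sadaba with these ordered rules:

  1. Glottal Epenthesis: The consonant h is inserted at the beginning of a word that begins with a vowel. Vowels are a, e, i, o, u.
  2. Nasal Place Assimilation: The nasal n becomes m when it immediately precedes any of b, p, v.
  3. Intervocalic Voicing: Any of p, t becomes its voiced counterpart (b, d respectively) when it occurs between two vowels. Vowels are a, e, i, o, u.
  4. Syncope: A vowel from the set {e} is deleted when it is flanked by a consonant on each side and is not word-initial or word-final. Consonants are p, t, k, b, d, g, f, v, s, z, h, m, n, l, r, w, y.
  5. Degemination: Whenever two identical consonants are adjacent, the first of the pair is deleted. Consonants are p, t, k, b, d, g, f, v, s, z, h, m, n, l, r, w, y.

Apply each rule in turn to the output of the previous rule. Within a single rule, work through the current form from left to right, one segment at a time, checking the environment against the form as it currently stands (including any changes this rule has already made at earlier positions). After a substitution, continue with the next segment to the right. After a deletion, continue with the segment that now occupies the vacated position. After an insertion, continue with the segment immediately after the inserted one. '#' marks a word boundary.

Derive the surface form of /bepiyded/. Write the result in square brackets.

[biyd]

1 Glottal Epenthesis: no change — [bepiyded]
2 Nasal Place Assimilation: no change — [bepiyded]
3 Intervocalic Voicing: [bepiyded] → [bebiyded]
4 Syncope: [bebiyded] → [bbiydd]
5 Degemination: [bbiydd] → [biyd]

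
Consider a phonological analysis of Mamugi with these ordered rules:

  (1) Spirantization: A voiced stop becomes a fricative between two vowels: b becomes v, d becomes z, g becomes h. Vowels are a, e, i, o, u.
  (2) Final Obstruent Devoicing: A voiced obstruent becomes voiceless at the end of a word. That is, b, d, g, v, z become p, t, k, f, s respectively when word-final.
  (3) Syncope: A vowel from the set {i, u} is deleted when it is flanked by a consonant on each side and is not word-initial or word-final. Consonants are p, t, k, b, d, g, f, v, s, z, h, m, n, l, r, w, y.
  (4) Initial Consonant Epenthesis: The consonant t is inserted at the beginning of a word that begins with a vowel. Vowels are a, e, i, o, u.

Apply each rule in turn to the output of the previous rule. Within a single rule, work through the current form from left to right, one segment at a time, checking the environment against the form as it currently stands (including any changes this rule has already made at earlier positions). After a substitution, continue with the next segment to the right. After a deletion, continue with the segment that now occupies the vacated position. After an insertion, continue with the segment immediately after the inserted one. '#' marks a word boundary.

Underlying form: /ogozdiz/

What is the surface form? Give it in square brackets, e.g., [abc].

(1) Spirantization: [ogozdiz] → [ohozdiz]
(2) Final Obstruent Devoicing: [ohozdiz] → [ohozdis]
(3) Syncope: [ohozdis] → [ohozds]
(4) Initial Consonant Epenthesis: [ohozds] → [tohozds]

[tohozds]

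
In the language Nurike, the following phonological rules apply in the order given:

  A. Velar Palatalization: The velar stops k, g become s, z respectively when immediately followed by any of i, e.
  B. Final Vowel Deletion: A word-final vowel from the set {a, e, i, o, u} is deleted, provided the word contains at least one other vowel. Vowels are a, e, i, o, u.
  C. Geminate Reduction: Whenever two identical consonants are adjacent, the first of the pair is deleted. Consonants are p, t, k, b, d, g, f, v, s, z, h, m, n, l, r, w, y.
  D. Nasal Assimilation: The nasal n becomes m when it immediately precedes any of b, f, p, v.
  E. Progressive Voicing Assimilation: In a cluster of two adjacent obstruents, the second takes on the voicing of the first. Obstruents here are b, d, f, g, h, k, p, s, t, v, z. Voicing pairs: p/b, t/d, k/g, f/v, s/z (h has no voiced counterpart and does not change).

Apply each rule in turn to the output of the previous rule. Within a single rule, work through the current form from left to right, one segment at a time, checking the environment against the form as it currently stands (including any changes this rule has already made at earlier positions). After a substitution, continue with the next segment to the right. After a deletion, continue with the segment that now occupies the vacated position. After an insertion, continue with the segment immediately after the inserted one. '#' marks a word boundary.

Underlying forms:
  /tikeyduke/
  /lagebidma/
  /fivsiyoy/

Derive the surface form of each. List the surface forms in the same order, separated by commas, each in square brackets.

[tiseydus], [lazebidm], [fivziyoy]

/tikeyduke/:
  A Velar Palatalization: [tikeyduke] → [tiseyduse]
  B Final Vowel Deletion: [tiseyduse] → [tiseydus]
  C Geminate Reduction: no change — [tiseydus]
  D Nasal Assimilation: no change — [tiseydus]
  E Progressive Voicing Assimilation: no change — [tiseydus]
/lagebidma/:
  A Velar Palatalization: [lagebidma] → [lazebidma]
  B Final Vowel Deletion: [lazebidma] → [lazebidm]
  C Geminate Reduction: no change — [lazebidm]
  D Nasal Assimilation: no change — [lazebidm]
  E Progressive Voicing Assimilation: no change — [lazebidm]
/fivsiyoy/:
  A Velar Palatalization: no change — [fivsiyoy]
  B Final Vowel Deletion: no change — [fivsiyoy]
  C Geminate Reduction: no change — [fivsiyoy]
  D Nasal Assimilation: no change — [fivsiyoy]
  E Progressive Voicing Assimilation: [fivsiyoy] → [fivziyoy]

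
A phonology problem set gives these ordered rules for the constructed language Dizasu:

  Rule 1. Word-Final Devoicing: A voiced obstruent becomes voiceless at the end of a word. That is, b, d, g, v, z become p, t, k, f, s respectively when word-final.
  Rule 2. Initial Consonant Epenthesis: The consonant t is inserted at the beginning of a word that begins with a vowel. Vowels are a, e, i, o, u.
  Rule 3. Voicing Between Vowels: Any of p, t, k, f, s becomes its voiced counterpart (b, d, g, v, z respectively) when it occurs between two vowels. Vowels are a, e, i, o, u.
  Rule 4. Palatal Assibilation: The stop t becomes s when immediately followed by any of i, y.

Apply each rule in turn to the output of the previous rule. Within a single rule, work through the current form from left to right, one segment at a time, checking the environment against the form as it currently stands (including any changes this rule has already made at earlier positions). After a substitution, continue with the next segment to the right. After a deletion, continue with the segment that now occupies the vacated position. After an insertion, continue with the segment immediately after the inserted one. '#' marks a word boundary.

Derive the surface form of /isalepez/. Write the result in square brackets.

Rule 1 Word-Final Devoicing: [isalepez] → [isalepes]
Rule 2 Initial Consonant Epenthesis: [isalepes] → [tisalepes]
Rule 3 Voicing Between Vowels: [tisalepes] → [tizalebes]
Rule 4 Palatal Assibilation: [tizalebes] → [sizalebes]

[sizalebes]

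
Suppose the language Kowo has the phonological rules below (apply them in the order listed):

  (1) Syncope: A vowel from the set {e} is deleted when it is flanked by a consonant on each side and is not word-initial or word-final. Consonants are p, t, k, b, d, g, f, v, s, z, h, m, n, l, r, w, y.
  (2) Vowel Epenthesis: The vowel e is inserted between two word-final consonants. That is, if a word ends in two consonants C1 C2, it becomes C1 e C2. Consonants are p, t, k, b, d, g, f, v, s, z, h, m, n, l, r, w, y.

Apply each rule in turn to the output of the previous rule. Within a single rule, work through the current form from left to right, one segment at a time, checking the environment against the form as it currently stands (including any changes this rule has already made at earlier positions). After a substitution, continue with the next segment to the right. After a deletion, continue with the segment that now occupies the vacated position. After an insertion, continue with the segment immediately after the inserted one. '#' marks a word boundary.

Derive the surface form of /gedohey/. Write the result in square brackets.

[gdohey]

(1) Syncope: [gedohey] → [gdohy]
(2) Vowel Epenthesis: [gdohy] → [gdohey]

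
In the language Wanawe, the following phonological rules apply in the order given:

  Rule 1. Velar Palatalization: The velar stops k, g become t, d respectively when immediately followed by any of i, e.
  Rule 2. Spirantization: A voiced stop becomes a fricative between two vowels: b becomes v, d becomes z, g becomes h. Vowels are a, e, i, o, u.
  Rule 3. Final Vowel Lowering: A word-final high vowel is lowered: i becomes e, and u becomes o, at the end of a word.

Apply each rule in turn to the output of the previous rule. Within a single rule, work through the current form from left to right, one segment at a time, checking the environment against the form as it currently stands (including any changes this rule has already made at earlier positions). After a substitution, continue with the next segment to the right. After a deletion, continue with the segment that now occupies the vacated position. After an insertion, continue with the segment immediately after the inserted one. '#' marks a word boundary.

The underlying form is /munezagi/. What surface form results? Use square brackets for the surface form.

Rule 1 Velar Palatalization: [munezagi] → [munezadi]
Rule 2 Spirantization: [munezadi] → [munezazi]
Rule 3 Final Vowel Lowering: [munezazi] → [munezaze]

[munezaze]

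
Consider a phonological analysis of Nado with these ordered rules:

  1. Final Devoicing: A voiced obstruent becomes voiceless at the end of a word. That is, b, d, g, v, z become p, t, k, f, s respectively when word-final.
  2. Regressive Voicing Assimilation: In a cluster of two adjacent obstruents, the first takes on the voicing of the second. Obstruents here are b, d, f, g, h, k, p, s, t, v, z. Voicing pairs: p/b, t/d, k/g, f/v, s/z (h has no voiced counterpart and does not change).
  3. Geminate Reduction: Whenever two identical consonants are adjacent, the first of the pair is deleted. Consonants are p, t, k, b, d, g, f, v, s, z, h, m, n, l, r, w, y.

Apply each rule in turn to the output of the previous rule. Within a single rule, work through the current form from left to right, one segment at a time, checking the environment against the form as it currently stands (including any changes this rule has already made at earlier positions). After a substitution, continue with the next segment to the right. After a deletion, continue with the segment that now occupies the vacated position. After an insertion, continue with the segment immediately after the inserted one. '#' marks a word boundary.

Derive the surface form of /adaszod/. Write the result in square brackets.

[adazot]

1 Final Devoicing: [adaszod] → [adaszot]
2 Regressive Voicing Assimilation: [adaszot] → [adazzot]
3 Geminate Reduction: [adazzot] → [adazot]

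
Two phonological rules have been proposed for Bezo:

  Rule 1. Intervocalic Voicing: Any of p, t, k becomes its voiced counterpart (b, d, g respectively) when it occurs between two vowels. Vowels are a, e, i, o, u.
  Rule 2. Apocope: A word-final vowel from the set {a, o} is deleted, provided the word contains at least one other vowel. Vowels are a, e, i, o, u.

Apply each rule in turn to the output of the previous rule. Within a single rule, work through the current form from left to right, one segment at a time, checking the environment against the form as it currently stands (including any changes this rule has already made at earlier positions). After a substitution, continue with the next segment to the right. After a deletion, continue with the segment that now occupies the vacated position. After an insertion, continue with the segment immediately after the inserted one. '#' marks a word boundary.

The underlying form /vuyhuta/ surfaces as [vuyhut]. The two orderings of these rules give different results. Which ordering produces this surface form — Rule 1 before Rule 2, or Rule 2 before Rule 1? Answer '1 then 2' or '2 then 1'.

2 then 1

Order 1 then 2:
  1 Intervocalic Voicing: [vuyhuta] → [vuyhuda]
  2 Apocope: [vuyhuda] → [vuyhud]
  result: [vuyhud]
Order 2 then 1:
  2 Apocope: [vuyhuta] → [vuyhut]
  1 Intervocalic Voicing: no change — [vuyhut]
  result: [vuyhut]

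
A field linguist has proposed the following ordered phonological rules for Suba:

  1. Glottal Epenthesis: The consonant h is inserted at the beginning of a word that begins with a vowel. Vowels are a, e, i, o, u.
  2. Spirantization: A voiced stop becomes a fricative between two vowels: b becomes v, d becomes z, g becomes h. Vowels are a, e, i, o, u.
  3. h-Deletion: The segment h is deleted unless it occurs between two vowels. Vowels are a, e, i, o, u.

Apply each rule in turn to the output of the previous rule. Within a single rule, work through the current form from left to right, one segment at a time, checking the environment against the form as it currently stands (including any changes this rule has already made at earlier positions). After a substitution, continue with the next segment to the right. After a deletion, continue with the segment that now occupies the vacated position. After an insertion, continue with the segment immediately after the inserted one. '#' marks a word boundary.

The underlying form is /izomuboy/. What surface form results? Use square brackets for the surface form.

1 Glottal Epenthesis: [izomuboy] → [hizomuboy]
2 Spirantization: [hizomuboy] → [hizomuvoy]
3 h-Deletion: [hizomuvoy] → [izomuvoy]

[izomuvoy]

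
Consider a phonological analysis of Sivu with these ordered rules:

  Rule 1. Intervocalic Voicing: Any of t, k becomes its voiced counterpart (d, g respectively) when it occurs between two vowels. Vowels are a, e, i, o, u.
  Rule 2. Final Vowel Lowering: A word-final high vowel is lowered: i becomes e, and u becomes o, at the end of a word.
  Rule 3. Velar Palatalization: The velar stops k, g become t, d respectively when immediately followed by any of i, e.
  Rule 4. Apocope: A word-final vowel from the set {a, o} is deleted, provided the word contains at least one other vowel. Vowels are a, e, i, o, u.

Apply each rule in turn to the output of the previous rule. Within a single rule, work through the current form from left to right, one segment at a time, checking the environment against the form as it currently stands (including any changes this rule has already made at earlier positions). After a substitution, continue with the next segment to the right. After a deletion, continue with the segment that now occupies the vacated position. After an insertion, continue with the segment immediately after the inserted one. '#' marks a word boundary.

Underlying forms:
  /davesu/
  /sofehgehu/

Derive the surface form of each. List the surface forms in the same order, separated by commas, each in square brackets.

/davesu/:
  Rule 1 Intervocalic Voicing: no change — [davesu]
  Rule 2 Final Vowel Lowering: [davesu] → [daveso]
  Rule 3 Velar Palatalization: no change — [daveso]
  Rule 4 Apocope: [daveso] → [daves]
/sofehgehu/:
  Rule 1 Intervocalic Voicing: no change — [sofehgehu]
  Rule 2 Final Vowel Lowering: [sofehgehu] → [sofehgeho]
  Rule 3 Velar Palatalization: [sofehgeho] → [sofehdeho]
  Rule 4 Apocope: [sofehdeho] → [sofehdeh]

[daves], [sofehdeh]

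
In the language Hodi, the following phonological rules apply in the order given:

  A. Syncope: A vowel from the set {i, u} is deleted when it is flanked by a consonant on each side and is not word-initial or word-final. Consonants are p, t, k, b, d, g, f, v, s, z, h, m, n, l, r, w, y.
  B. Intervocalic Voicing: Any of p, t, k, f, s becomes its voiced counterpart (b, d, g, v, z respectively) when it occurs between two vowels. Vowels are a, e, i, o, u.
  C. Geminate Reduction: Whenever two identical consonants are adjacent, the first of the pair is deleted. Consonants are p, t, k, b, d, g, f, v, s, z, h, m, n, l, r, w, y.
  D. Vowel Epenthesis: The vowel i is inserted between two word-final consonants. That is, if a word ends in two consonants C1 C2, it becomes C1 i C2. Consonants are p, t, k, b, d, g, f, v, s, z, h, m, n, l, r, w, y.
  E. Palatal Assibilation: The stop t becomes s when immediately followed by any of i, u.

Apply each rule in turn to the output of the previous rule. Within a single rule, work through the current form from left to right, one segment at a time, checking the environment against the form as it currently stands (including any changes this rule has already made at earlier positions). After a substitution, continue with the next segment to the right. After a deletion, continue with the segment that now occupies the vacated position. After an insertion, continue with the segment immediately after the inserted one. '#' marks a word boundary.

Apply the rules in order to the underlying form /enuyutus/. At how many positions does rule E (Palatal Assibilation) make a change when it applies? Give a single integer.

A Syncope: [enuyutus] → [enyts]
B Intervocalic Voicing: no change — [enyts]
C Geminate Reduction: no change — [enyts]
D Vowel Epenthesis: [enyts] → [enytis]
E Palatal Assibilation: [enytis] → [enysis]
Rule E changed 1 position(s).

1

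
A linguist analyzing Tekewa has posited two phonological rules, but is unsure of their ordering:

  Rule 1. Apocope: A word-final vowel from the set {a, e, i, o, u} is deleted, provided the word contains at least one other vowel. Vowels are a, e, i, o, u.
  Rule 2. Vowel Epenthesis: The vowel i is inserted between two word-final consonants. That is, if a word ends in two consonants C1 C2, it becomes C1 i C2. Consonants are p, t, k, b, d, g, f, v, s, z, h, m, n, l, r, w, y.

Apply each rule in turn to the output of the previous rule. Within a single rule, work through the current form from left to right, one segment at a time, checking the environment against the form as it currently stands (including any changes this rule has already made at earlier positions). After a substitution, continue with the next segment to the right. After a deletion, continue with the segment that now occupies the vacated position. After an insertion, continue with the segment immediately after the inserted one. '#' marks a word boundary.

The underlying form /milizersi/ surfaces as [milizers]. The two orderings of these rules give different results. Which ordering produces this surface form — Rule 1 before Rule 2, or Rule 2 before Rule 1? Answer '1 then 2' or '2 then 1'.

Order 1 then 2:
  1 Apocope: [milizersi] → [milizers]
  2 Vowel Epenthesis: [milizers] → [milizeris]
  result: [milizeris]
Order 2 then 1:
  2 Vowel Epenthesis: no change — [milizersi]
  1 Apocope: [milizersi] → [milizers]
  result: [milizers]

2 then 1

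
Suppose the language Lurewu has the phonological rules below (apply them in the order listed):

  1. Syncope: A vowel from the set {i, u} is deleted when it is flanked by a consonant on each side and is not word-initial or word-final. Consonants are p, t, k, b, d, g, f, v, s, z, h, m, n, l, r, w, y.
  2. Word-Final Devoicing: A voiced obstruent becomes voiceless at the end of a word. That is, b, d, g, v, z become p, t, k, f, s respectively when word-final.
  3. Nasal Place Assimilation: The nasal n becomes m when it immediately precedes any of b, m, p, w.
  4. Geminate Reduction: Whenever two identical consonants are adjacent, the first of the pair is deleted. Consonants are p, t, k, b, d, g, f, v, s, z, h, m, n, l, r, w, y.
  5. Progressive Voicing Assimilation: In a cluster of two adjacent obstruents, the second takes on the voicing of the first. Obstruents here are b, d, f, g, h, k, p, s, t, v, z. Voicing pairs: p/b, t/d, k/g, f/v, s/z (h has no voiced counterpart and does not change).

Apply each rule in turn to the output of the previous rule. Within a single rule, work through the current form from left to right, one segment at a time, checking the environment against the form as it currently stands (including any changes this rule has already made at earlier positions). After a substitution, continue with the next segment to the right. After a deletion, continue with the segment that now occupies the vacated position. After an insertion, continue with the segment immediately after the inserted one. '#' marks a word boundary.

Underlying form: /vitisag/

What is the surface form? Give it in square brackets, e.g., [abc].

[vdzak]

1 Syncope: [vitisag] → [vtsag]
2 Word-Final Devoicing: [vtsag] → [vtsak]
3 Nasal Place Assimilation: no change — [vtsak]
4 Geminate Reduction: no change — [vtsak]
5 Progressive Voicing Assimilation: [vtsak] → [vdzak]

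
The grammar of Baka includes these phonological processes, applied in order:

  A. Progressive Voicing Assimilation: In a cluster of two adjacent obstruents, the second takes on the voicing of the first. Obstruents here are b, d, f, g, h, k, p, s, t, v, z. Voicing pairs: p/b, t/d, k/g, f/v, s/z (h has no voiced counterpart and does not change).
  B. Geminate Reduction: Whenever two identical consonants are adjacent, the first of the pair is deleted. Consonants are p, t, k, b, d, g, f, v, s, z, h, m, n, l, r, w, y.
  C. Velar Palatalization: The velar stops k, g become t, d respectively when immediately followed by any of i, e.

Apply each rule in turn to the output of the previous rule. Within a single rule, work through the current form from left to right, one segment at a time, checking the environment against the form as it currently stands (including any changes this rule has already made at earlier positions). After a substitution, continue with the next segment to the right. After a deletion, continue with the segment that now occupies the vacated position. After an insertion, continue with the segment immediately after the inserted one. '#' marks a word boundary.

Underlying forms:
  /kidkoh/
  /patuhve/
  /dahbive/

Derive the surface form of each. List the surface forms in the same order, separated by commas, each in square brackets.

/kidkoh/:
  A Progressive Voicing Assimilation: [kidkoh] → [kidgoh]
  B Geminate Reduction: no change — [kidgoh]
  C Velar Palatalization: [kidgoh] → [tidgoh]
/patuhve/:
  A Progressive Voicing Assimilation: [patuhve] → [patuhfe]
  B Geminate Reduction: no change — [patuhfe]
  C Velar Palatalization: no change — [patuhfe]
/dahbive/:
  A Progressive Voicing Assimilation: [dahbive] → [dahpive]
  B Geminate Reduction: no change — [dahpive]
  C Velar Palatalization: no change — [dahpive]

[tidgoh], [patuhfe], [dahpive]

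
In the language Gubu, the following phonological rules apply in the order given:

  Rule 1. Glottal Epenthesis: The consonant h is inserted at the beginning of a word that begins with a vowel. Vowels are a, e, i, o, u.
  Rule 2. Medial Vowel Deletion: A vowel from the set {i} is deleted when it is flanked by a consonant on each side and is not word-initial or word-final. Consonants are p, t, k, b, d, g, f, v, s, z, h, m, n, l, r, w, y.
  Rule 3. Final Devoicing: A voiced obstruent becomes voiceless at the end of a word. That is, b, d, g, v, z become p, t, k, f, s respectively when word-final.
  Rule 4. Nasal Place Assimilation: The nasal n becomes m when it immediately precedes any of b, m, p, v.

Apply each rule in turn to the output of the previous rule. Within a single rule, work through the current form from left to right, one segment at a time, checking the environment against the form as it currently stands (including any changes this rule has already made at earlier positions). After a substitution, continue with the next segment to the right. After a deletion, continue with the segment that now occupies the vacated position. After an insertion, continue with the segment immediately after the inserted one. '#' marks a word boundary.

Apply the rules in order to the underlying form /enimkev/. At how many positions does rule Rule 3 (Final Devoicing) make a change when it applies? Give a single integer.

1

Rule 1 Glottal Epenthesis: [enimkev] → [henimkev]
Rule 2 Medial Vowel Deletion: [henimkev] → [henmkev]
Rule 3 Final Devoicing: [henmkev] → [henmkef]
Rule 4 Nasal Place Assimilation: [henmkef] → [hemmkef]
Rule Rule 3 changed 1 position(s).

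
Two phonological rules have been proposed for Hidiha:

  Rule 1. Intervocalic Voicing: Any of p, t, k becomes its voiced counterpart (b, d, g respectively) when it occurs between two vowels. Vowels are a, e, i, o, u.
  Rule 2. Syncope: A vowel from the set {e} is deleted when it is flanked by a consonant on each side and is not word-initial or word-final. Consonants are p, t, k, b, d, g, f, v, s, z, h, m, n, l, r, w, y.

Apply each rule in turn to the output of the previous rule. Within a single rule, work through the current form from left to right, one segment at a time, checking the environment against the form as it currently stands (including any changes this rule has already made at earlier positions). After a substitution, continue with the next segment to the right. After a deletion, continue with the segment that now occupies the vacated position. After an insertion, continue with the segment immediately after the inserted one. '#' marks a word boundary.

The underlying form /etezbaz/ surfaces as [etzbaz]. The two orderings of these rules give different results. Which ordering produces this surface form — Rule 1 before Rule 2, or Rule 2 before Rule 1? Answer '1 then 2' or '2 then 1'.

Order 1 then 2:
  1 Intervocalic Voicing: [etezbaz] → [edezbaz]
  2 Syncope: [edezbaz] → [edzbaz]
  result: [edzbaz]
Order 2 then 1:
  2 Syncope: [etezbaz] → [etzbaz]
  1 Intervocalic Voicing: no change — [etzbaz]
  result: [etzbaz]

2 then 1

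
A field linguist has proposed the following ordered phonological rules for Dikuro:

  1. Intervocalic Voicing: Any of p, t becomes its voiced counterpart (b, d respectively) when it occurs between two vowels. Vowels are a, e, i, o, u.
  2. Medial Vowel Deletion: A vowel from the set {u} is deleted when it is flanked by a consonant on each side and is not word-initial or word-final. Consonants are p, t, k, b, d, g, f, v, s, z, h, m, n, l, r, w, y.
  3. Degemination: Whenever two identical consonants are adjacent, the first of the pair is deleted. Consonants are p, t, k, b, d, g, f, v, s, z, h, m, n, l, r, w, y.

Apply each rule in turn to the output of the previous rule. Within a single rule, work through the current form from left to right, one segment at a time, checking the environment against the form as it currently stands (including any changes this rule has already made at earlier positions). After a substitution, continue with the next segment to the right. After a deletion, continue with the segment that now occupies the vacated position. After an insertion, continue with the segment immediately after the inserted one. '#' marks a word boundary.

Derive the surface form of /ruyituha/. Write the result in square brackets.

[ryidha]

1 Intervocalic Voicing: [ruyituha] → [ruyiduha]
2 Medial Vowel Deletion: [ruyiduha] → [ryidha]
3 Degemination: no change — [ryidha]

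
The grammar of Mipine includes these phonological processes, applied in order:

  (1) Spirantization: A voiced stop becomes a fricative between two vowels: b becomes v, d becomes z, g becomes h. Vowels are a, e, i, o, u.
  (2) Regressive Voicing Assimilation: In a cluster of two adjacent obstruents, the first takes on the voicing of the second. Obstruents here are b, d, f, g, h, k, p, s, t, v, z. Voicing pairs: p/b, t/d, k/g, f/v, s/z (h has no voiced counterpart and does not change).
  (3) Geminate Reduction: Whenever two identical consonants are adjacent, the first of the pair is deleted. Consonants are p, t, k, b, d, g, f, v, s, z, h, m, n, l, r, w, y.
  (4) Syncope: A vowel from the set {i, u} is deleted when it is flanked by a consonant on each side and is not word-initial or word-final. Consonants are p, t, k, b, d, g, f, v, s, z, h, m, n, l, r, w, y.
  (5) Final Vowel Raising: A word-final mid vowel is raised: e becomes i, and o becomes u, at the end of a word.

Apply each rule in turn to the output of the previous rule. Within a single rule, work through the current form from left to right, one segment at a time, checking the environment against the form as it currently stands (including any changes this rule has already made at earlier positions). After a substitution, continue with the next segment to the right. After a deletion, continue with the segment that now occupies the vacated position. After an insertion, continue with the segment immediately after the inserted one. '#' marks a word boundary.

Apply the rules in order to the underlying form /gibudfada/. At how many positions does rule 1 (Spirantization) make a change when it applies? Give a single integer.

2

(1) Spirantization: [gibudfada] → [givudfaza]
(2) Regressive Voicing Assimilation: [givudfaza] → [givutfaza]
(3) Geminate Reduction: no change — [givutfaza]
(4) Syncope: [givutfaza] → [gvtfaza]
(5) Final Vowel Raising: no change — [gvtfaza]
Rule 1 changed 2 position(s).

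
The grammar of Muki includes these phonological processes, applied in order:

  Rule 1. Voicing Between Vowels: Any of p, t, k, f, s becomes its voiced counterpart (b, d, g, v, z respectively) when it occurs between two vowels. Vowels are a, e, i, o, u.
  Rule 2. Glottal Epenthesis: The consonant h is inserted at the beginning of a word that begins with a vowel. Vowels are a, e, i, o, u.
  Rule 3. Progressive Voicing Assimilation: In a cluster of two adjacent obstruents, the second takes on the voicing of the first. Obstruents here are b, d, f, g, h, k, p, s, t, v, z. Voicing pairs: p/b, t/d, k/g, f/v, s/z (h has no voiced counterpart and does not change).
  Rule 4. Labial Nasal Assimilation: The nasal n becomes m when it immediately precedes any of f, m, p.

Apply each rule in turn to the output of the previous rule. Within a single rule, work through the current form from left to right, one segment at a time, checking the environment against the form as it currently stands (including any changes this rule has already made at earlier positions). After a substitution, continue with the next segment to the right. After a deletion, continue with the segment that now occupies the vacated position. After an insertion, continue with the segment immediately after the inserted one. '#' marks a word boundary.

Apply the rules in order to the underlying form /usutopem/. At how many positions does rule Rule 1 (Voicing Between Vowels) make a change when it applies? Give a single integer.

Rule 1 Voicing Between Vowels: [usutopem] → [uzudobem]
Rule 2 Glottal Epenthesis: [uzudobem] → [huzudobem]
Rule 3 Progressive Voicing Assimilation: no change — [huzudobem]
Rule 4 Labial Nasal Assimilation: no change — [huzudobem]
Rule Rule 1 changed 3 position(s).

3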